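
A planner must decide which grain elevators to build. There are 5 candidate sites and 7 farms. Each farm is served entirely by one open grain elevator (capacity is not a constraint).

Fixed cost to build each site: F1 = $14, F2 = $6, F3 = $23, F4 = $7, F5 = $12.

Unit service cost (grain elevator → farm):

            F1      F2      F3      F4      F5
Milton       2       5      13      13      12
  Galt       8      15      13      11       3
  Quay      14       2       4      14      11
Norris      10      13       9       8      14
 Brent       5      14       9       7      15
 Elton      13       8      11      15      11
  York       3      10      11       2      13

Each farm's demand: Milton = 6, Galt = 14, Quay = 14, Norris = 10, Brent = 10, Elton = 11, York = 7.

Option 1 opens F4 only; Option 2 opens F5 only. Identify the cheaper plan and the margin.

Option 1 is cheaper by 18.

Option 1: {F4}: Milton→F4 13·6=78, Galt→F4 11·14=154, Quay→F4 14·14=196, Norris→F4 8·10=80, Brent→F4 7·10=70, Elton→F4 15·11=165, York→F4 2·7=14. Service 757; fixed 7; total 764.
Option 2: {F5}: Milton→F5 12·6=72, Galt→F5 3·14=42, Quay→F5 11·14=154, Norris→F5 14·10=140, Brent→F5 15·10=150, Elton→F5 11·11=121, York→F5 13·7=91. Service 770; fixed 12; total 782.
Difference: |764 − 782| = 18.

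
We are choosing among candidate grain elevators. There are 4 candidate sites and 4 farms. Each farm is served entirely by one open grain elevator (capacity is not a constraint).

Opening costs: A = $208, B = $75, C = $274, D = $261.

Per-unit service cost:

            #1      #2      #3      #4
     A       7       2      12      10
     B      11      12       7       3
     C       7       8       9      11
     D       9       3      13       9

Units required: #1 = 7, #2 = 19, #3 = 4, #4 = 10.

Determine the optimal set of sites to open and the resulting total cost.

Open A and B; minimum total cost 428.

For any fixed open set, each farm goes to its cheapest open site; total = fixed + service.
{A, B}: #1→A 7·7=49, #2→A 2·19=38, #3→B 7·4=28, #4→B 3·10=30. Service 145; fixed 283; total 428.
{B}: service 363 + fixed 75 = 438
{A}: service 235 + fixed 208 = 443
{A, B, C, D}: service 145 + fixed 818 = 963
No other subset beats 428.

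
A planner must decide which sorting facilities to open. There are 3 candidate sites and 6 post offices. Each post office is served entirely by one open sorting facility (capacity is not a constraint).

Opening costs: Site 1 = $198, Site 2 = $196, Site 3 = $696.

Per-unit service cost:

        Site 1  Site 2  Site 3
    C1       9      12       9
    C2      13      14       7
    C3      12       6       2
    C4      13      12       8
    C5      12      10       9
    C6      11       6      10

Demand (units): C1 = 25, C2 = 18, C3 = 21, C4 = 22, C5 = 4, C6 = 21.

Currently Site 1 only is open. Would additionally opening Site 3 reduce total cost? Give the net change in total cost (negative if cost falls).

Current service cost with {Site 1}: 1276.
Adding Site 3: each post office re-picks its cheapest; new service cost 815, saving 461.
Extra fixed cost: 696. Net change = 696 − 461 = 235.
(Totals: 1474 → 1709.)

No — net change +235 (cost rises by 235).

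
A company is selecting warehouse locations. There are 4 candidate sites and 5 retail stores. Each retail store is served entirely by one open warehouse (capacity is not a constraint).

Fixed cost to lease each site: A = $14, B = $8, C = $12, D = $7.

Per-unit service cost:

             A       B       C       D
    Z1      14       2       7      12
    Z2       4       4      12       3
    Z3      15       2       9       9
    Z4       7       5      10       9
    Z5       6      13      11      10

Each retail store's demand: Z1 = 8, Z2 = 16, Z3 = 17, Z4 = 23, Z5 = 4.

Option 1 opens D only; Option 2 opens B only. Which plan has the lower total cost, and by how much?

Option 1: {D}: Z1→D 12·8=96, Z2→D 3·16=48, Z3→D 9·17=153, Z4→D 9·23=207, Z5→D 10·4=40. Service 544; fixed 7; total 551.
Option 2: {B}: Z1→B 2·8=16, Z2→B 4·16=64, Z3→B 2·17=34, Z4→B 5·23=115, Z5→B 13·4=52. Service 281; fixed 8; total 289.
Difference: |551 − 289| = 262.

Option 2 is cheaper by 262.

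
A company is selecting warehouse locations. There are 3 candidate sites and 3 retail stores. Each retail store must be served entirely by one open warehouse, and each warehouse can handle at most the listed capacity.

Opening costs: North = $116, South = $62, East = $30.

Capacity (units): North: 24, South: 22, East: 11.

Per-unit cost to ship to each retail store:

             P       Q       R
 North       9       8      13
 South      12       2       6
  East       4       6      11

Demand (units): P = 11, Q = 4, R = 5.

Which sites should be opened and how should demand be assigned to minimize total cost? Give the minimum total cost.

Open {South, East}: P→East 4·11=44, Q→South 2·4=8, R→South 6·5=30.
Loads: South carries 9/22, East carries 11/11. Service 82; fixed 92; total 174.
Next best feasible plan costs 232.

Minimum total cost: 174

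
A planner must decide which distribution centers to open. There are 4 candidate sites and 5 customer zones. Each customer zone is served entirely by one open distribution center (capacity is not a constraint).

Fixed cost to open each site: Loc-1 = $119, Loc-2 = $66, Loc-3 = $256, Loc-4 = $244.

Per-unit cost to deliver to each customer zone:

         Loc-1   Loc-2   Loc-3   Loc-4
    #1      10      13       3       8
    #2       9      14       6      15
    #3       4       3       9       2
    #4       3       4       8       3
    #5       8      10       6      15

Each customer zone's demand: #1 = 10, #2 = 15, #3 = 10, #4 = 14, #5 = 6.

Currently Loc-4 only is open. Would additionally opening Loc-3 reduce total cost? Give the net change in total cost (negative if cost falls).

No — net change +17 (cost rises by 17).

Current service cost with {Loc-4}: 457.
Adding Loc-3: each customer zone re-picks its cheapest; new service cost 218, saving 239.
Extra fixed cost: 256. Net change = 256 − 239 = 17.
(Totals: 701 → 718.)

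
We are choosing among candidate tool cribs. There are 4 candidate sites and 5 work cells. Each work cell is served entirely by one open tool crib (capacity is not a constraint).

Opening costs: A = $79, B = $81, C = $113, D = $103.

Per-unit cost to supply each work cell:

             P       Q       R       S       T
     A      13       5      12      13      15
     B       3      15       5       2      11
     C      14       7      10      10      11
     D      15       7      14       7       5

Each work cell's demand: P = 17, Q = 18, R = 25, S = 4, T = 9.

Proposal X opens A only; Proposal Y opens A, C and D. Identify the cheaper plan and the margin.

Proposal X: {A}: P→A 13·17=221, Q→A 5·18=90, R→A 12·25=300, S→A 13·4=52, T→A 15·9=135. Service 798; fixed 79; total 877.
Proposal Y: {A, C, D}: P→A 13·17=221, Q→A 5·18=90, R→C 10·25=250, S→D 7·4=28, T→D 5·9=45. Service 634; fixed 295; total 929.
Difference: |877 − 929| = 52.

Proposal X is cheaper by 52.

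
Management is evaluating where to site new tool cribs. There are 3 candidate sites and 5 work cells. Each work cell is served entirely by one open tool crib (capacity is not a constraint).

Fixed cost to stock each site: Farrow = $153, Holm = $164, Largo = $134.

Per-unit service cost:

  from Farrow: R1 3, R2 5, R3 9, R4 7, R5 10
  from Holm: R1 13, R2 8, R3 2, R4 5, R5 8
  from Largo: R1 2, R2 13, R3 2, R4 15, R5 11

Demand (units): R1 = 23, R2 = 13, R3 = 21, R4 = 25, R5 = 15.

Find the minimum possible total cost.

Minimum total cost: 735

For any fixed open set, each work cell goes to its cheapest open site; total = fixed + service.
{Holm, Largo}: R1→Largo 2·23=46, R2→Holm 8·13=104, R3→Holm 2·21=42, R4→Holm 5·25=125, R5→Holm 8·15=120. Service 437; fixed 298; total 735.
{Farrow, Holm}: service 421 + fixed 317 = 738
{Farrow, Largo}: service 478 + fixed 287 = 765
{Farrow, Holm, Largo}: service 398 + fixed 451 = 849
No other subset beats 735.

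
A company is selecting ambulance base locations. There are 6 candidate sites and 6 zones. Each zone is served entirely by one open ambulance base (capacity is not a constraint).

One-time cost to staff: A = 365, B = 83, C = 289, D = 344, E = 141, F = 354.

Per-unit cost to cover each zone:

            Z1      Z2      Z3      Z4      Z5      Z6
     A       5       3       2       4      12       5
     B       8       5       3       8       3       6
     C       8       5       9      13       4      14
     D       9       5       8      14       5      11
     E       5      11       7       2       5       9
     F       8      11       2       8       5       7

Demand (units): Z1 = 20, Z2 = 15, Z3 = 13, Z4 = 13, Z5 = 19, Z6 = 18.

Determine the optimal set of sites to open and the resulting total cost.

Open B only; minimum total cost 626.

For any fixed open set, each zone goes to its cheapest open site; total = fixed + service.
{B}: Z1→B 8·20=160, Z2→B 5·15=75, Z3→B 3·13=39, Z4→B 8·13=104, Z5→B 3·19=57, Z6→B 6·18=108. Service 543; fixed 83; total 626.
{B, E}: service 405 + fixed 224 = 629
{E}: service 639 + fixed 141 = 780
{A, B, C, D, E, F}: Z1→A 5·20=100, Z2→A 3·15=45, Z3→A 2·13=26, Z4→E 2·13=26, Z5→B 3·19=57, Z6→A 5·18=90. Service 344; fixed 1576; total 1920.
No other subset beats 626.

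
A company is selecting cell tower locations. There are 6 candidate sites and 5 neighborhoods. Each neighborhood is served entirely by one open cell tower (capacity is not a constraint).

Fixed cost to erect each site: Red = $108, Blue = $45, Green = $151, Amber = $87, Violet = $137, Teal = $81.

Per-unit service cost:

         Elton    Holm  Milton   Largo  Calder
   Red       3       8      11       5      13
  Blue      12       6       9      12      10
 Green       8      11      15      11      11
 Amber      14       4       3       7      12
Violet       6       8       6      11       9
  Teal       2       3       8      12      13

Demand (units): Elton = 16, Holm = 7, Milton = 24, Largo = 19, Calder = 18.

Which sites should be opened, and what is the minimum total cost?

For any fixed open set, each neighborhood goes to its cheapest open site; total = fixed + service.
{Amber, Teal}: Elton→Teal 2·16=32, Holm→Teal 3·7=21, Milton→Amber 3·24=72, Largo→Amber 7·19=133, Calder→Amber 12·18=216. Service 474; fixed 168; total 642.
{Blue, Amber, Teal}: Elton→Teal 2·16=32, Holm→Teal 3·7=21, Milton→Amber 3·24=72, Largo→Amber 7·19=133, Calder→Blue 10·18=180. Service 438; fixed 213; total 651.
{Red, Amber}: service 459 + fixed 195 = 654
{Red, Blue, Green, Amber, Violet, Teal}: service 382 + fixed 609 = 991
No other subset beats 642.

Open Amber and Teal; minimum total cost 642.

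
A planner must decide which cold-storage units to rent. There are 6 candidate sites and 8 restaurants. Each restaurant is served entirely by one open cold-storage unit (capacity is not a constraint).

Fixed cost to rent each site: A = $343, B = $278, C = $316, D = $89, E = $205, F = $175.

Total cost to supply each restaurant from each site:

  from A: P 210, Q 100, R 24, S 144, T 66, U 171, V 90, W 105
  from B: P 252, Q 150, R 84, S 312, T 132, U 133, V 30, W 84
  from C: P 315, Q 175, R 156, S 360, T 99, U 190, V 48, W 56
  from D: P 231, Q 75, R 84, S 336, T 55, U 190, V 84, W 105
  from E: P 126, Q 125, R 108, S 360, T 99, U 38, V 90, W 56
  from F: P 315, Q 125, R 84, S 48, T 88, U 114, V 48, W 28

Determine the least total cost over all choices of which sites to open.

Minimum total cost: 947

For any fixed open set, each restaurant goes to its cheapest open site; total = fixed + service.
{D, F}: P→D 231, Q→D 75, R→D 84, S→F 48, T→D 55, U→F 114, V→F 48, W→F 28. Service 683; fixed 264; total 947.
{E, F}: service 585 + fixed 380 = 965
{D, E, F}: P→E 126, Q→D 75, R→D 84, S→F 48, T→D 55, U→E 38, V→F 48, W→F 28. Service 502; fixed 469; total 971.
{A, B, C, D, E, F}: service 424 + fixed 1406 = 1830
No other subset beats 947.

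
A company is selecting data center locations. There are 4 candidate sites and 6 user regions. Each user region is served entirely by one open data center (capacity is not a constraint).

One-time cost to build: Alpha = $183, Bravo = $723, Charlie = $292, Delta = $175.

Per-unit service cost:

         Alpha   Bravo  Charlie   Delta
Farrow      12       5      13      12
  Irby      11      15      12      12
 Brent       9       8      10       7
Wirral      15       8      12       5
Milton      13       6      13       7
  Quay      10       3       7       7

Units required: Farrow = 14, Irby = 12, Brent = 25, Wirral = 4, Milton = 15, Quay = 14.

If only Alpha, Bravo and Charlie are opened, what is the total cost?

Each user region is assigned to its cheapest site among the open ones.
{Alpha, Bravo, Charlie}: Farrow→Bravo 5·14=70, Irby→Alpha 11·12=132, Brent→Bravo 8·25=200, Wirral→Bravo 8·4=32, Milton→Bravo 6·15=90, Quay→Bravo 3·14=42. Service 566; fixed 1198; total 1764.

Total cost: 1764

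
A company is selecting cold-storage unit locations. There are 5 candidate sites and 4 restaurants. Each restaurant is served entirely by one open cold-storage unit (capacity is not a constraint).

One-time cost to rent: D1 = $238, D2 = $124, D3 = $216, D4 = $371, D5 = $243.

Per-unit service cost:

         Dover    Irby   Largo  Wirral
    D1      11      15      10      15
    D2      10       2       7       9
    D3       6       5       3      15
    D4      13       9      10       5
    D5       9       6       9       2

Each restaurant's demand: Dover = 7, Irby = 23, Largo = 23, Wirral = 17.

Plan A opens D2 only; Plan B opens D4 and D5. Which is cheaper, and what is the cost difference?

Plan A is cheaper by 502.

Plan A: {D2}: Dover→D2 10·7=70, Irby→D2 2·23=46, Largo→D2 7·23=161, Wirral→D2 9·17=153. Service 430; fixed 124; total 554.
Plan B: {D4, D5}: Dover→D5 9·7=63, Irby→D5 6·23=138, Largo→D5 9·23=207, Wirral→D5 2·17=34. Service 442; fixed 614; total 1056.
Difference: |554 − 1056| = 502.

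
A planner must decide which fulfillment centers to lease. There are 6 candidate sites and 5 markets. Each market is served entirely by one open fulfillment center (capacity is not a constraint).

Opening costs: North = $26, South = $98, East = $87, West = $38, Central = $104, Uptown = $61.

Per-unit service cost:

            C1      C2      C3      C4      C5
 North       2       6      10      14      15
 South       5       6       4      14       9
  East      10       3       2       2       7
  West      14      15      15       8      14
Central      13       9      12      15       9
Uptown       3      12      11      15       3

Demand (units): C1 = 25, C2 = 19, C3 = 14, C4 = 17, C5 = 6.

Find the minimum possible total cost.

Minimum total cost: 324

For any fixed open set, each market goes to its cheapest open site; total = fixed + service.
{North, East}: C1→North 2·25=50, C2→East 3·19=57, C3→East 2·14=28, C4→East 2·17=34, C5→East 7·6=42. Service 211; fixed 113; total 324.
{East, Uptown}: service 212 + fixed 148 = 360
{North, East, Uptown}: C1→North 2·25=50, C2→East 3·19=57, C3→East 2·14=28, C4→East 2·17=34, C5→Uptown 3·6=18. Service 187; fixed 174; total 361.
{North, South, East, West, Central, Uptown}: C1→North 2·25=50, C2→East 3·19=57, C3→East 2·14=28, C4→East 2·17=34, C5→Uptown 3·6=18. Service 187; fixed 414; total 601.
No other subset beats 324.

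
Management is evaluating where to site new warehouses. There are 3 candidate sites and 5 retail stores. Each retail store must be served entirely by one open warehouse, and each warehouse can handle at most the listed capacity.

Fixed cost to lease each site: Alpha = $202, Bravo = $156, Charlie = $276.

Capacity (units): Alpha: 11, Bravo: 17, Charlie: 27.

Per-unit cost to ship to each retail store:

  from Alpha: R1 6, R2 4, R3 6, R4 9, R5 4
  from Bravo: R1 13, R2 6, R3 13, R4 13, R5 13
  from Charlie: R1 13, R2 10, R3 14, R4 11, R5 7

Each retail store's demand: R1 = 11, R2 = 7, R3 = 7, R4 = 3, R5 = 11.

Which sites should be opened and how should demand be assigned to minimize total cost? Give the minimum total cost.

Minimum total cost: 818

Open {Bravo, Charlie}: R1→Charlie 13·11=143, R2→Bravo 6·7=42, R3→Bravo 13·7=91, R4→Charlie 11·3=33, R5→Charlie 7·11=77.
Loads: Bravo carries 14/17, Charlie carries 25/27. Service 386; fixed 432; total 818.
Next best feasible plan costs 824.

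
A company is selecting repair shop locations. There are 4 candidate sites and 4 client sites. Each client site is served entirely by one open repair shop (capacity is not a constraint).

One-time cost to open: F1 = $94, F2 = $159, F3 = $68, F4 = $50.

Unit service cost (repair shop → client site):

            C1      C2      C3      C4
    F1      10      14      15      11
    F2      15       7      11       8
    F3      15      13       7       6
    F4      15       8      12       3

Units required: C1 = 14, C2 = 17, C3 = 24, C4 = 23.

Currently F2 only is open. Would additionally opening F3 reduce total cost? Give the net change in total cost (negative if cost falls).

Yes — net change −74 (cost falls by 74).

Current service cost with {F2}: 777.
Adding F3: each client site re-picks its cheapest; new service cost 635, saving 142.
Extra fixed cost: 68. Net change = 68 − 142 = -74.
(Totals: 936 → 862.)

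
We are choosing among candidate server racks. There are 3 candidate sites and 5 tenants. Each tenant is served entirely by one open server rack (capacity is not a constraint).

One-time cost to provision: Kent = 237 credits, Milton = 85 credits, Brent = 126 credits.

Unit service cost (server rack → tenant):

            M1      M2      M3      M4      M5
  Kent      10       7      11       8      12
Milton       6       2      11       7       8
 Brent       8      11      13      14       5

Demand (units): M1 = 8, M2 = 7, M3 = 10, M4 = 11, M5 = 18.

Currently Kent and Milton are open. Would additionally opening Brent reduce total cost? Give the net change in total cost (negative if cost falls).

Current service cost with {Kent, Milton}: 393.
Adding Brent: each tenant re-picks its cheapest; new service cost 339, saving 54.
Extra fixed cost: 126. Net change = 126 − 54 = 72.
(Totals: 715 → 787.)

No — net change +72 (cost rises by 72).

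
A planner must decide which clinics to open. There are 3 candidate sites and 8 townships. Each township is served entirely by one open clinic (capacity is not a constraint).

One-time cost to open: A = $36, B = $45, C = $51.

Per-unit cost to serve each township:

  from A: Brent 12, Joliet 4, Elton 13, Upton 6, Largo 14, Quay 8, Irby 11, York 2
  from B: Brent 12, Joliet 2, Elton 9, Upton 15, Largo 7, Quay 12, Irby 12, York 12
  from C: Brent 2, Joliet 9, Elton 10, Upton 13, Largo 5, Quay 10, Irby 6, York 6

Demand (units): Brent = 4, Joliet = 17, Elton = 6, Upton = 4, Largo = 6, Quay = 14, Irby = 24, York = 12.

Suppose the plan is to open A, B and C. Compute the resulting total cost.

Total cost: 562

Each township is assigned to its cheapest site among the open ones.
{A, B, C}: Brent→C 2·4=8, Joliet→B 2·17=34, Elton→B 9·6=54, Upton→A 6·4=24, Largo→C 5·6=30, Quay→A 8·14=112, Irby→C 6·24=144, York→A 2·12=24. Service 430; fixed 132; total 562.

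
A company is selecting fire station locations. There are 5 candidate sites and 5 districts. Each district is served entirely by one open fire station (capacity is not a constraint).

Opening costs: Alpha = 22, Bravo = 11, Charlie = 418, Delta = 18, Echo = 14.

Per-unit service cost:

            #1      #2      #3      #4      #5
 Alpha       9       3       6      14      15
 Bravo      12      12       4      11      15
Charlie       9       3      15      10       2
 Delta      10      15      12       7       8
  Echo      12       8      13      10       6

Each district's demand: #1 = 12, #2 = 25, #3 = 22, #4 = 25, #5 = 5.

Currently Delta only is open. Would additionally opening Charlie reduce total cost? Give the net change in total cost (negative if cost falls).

No — net change +76 (cost rises by 76).

Current service cost with {Delta}: 974.
Adding Charlie: each district re-picks its cheapest; new service cost 632, saving 342.
Extra fixed cost: 418. Net change = 418 − 342 = 76.
(Totals: 992 → 1068.)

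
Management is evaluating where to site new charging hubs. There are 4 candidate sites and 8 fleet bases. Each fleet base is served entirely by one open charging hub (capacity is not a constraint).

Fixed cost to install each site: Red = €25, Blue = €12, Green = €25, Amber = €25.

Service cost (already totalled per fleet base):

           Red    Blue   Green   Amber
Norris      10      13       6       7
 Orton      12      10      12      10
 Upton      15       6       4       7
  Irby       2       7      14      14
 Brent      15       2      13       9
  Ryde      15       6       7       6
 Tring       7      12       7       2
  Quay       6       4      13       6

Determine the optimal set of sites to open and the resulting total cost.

For any fixed open set, each fleet base goes to its cheapest open site; total = fixed + service.
{Blue}: Norris→Blue 13, Orton→Blue 10, Upton→Blue 6, Irby→Blue 7, Brent→Blue 2, Ryde→Blue 6, Tring→Blue 12, Quay→Blue 4. Service 60; fixed 12; total 72.
{Blue, Amber}: service 44 + fixed 37 = 81
{Blue, Green}: Norris→Green 6, Orton→Blue 10, Upton→Green 4, Irby→Blue 7, Brent→Blue 2, Ryde→Blue 6, Tring→Green 7, Quay→Blue 4. Service 46; fixed 37; total 83.
{Red, Blue, Green, Amber}: Norris→Green 6, Orton→Blue 10, Upton→Green 4, Irby→Red 2, Brent→Blue 2, Ryde→Blue 6, Tring→Amber 2, Quay→Blue 4. Service 36; fixed 87; total 123.
No other subset beats 72.

Open Blue only; minimum total cost 72.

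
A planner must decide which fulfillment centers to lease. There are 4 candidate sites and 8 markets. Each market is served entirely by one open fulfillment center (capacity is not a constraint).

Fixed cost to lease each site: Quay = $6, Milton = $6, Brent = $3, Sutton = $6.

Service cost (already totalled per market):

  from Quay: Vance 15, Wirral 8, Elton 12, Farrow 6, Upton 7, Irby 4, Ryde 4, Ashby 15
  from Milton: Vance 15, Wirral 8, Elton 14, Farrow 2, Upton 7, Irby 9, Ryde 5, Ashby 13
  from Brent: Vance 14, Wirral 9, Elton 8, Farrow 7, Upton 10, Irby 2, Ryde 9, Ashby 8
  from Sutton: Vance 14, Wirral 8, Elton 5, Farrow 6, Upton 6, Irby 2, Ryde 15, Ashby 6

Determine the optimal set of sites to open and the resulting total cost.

Open Milton and Sutton; minimum total cost 60.

For any fixed open set, each market goes to its cheapest open site; total = fixed + service.
{Milton, Sutton}: Vance→Sutton 14, Wirral→Milton 8, Elton→Sutton 5, Farrow→Milton 2, Upton→Sutton 6, Irby→Sutton 2, Ryde→Milton 5, Ashby→Sutton 6. Service 48; fixed 12; total 60.
{Quay, Sutton}: service 51 + fixed 12 = 63
{Milton, Brent}: Vance→Brent 14, Wirral→Milton 8, Elton→Brent 8, Farrow→Milton 2, Upton→Milton 7, Irby→Brent 2, Ryde→Milton 5, Ashby→Brent 8. Service 54; fixed 9; total 63.
{Quay, Milton, Brent, Sutton}: service 47 + fixed 21 = 68
(All 15 nonempty subsets were checked; Milton and Sutton is lowest.)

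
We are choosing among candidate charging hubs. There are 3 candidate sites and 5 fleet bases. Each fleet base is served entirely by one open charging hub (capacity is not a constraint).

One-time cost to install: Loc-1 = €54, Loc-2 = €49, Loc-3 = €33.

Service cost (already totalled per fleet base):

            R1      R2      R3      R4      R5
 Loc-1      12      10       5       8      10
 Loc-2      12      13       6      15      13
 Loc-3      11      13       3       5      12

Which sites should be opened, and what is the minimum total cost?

For any fixed open set, each fleet base goes to its cheapest open site; total = fixed + service.
{Loc-3}: R1→Loc-3 11, R2→Loc-3 13, R3→Loc-3 3, R4→Loc-3 5, R5→Loc-3 12. Service 44; fixed 33; total 77.
{Loc-1}: R1→Loc-1 12, R2→Loc-1 10, R3→Loc-1 5, R4→Loc-1 8, R5→Loc-1 10. Service 45; fixed 54; total 99.
{Loc-2}: service 59 + fixed 49 = 108
{Loc-1, Loc-2, Loc-3}: service 39 + fixed 136 = 175
No other subset beats 77.

Open Loc-3 only; minimum total cost 77.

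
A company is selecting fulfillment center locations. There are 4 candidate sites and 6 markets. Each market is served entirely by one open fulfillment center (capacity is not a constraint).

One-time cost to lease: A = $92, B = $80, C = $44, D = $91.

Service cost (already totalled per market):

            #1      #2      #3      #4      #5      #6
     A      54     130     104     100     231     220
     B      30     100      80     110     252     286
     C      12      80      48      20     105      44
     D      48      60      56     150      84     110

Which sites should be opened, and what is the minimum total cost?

For any fixed open set, each market goes to its cheapest open site; total = fixed + service.
{C}: #1→C 12, #2→C 80, #3→C 48, #4→C 20, #5→C 105, #6→C 44. Service 309; fixed 44; total 353.
{C, D}: #1→C 12, #2→D 60, #3→C 48, #4→C 20, #5→D 84, #6→C 44. Service 268; fixed 135; total 403.
{B, C}: #1→C 12, #2→C 80, #3→C 48, #4→C 20, #5→C 105, #6→C 44. Service 309; fixed 124; total 433.
{A, B, C, D}: #1→C 12, #2→D 60, #3→C 48, #4→C 20, #5→D 84, #6→C 44. Service 268; fixed 307; total 575.
(All 15 nonempty subsets were checked; C only is lowest.)

Open C only; minimum total cost 353.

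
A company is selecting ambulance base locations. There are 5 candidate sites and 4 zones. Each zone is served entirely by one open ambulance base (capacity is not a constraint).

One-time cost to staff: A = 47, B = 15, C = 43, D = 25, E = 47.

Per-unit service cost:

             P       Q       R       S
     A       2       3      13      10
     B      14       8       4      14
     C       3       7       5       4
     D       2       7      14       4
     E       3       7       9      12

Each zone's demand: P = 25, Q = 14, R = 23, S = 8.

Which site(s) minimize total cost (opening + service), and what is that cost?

Open A, B and D; minimum total cost 303.

For any fixed open set, each zone goes to its cheapest open site; total = fixed + service.
{A, B, D}: P→A 2·25=50, Q→A 3·14=42, R→B 4·23=92, S→D 4·8=32. Service 216; fixed 87; total 303.
{B, D}: P→D 2·25=50, Q→D 7·14=98, R→B 4·23=92, S→D 4·8=32. Service 272; fixed 40; total 312.
{A, B, C}: service 216 + fixed 105 = 321
{A, B, C, D, E}: P→A 2·25=50, Q→A 3·14=42, R→B 4·23=92, S→C 4·8=32. Service 216; fixed 177; total 393.
No other subset beats 303.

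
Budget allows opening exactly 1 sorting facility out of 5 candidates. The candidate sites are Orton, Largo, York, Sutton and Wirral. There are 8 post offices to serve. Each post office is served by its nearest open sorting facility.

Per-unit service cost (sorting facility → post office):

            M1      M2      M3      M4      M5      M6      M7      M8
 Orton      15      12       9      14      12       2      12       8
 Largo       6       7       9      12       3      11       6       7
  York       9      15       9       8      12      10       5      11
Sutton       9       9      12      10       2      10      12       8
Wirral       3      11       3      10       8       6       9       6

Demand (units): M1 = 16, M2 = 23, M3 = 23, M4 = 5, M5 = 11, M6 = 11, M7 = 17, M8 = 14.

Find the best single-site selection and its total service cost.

Choose Wirral only; total service cost 811.

With exactly 1 open, each post office uses its cheapest among the chosen.
{Wirral}: M1→Wirral 3·16=48, M2→Wirral 11·23=253, M3→Wirral 3·23=69, M4→Wirral 10·5=50, M5→Wirral 8·11=88, M6→Wirral 6·11=66, M7→Wirral 9·17=153, M8→Wirral 6·14=84. Service cost 811.
{Largo}: service cost 878
{Sutton}: service cost 1125
Among all 5 size-1 choices, {Wirral} is lowest.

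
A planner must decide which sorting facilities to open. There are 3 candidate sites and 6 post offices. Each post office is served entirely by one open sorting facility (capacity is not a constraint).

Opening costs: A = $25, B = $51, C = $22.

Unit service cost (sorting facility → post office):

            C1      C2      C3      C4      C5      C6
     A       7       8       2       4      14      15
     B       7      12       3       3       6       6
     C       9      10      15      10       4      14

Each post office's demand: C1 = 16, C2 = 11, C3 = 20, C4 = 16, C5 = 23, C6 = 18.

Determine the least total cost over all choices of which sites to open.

For any fixed open set, each post office goes to its cheapest open site; total = fixed + service.
{A, B, C}: C1→A 7·16=112, C2→A 8·11=88, C3→A 2·20=40, C4→B 3·16=48, C5→C 4·23=92, C6→B 6·18=108. Service 488; fixed 98; total 586.
{B, C}: service 530 + fixed 73 = 603
{A, B}: service 534 + fixed 76 = 610
{C}: service 1058 + fixed 22 = 1080
No other subset beats 586.

Minimum total cost: 586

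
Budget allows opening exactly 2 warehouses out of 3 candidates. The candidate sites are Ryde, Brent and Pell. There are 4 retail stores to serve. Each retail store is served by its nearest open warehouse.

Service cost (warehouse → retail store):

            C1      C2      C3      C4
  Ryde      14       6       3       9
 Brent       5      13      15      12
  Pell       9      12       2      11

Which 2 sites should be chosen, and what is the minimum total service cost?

Choose Ryde and Brent; total service cost 23.

With exactly 2 open, each retail store uses its cheapest among the chosen.
{Ryde, Brent}: C1→Brent 5, C2→Ryde 6, C3→Ryde 3, C4→Ryde 9. Service cost 23.
{Ryde, Pell}: service cost 26
{Brent, Pell}: service cost 30
Among all 3 size-2 choices, {Ryde, Brent} is lowest.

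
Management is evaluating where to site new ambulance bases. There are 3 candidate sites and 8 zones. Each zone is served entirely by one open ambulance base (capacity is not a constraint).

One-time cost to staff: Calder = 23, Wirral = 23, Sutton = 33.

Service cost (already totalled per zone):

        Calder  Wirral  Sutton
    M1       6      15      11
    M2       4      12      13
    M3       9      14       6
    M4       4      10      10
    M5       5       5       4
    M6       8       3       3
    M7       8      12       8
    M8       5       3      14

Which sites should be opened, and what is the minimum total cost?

Open Calder only; minimum total cost 72.

For any fixed open set, each zone goes to its cheapest open site; total = fixed + service.
{Calder}: M1→Calder 6, M2→Calder 4, M3→Calder 9, M4→Calder 4, M5→Calder 5, M6→Calder 8, M7→Calder 8, M8→Calder 5. Service 49; fixed 23; total 72.
{Calder, Wirral}: M1→Calder 6, M2→Calder 4, M3→Calder 9, M4→Calder 4, M5→Calder 5, M6→Wirral 3, M7→Calder 8, M8→Wirral 3. Service 42; fixed 46; total 88.
{Calder, Sutton}: service 40 + fixed 56 = 96
{Calder, Wirral, Sutton}: service 38 + fixed 79 = 117
No other subset beats 72.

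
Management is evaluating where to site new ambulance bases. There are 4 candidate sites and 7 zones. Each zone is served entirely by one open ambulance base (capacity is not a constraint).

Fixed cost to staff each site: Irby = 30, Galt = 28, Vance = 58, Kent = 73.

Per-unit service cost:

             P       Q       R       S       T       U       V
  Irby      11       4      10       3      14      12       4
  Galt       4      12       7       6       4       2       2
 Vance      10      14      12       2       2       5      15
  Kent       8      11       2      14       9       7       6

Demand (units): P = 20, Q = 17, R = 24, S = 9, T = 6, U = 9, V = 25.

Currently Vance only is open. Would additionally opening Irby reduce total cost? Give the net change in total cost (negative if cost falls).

Yes — net change −463 (cost falls by 463).

Current service cost with {Vance}: 1176.
Adding Irby: each zone re-picks its cheapest; new service cost 683, saving 493.
Extra fixed cost: 30. Net change = 30 − 493 = -463.
(Totals: 1234 → 771.)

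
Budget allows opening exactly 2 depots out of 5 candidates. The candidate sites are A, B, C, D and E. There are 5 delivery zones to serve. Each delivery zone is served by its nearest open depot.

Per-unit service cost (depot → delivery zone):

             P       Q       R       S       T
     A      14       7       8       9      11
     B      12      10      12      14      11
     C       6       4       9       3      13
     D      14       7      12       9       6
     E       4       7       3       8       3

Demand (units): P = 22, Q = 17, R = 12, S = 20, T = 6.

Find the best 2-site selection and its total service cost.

Choose C and E; total service cost 270.

With exactly 2 open, each delivery zone uses its cheapest among the chosen.
{C, E}: P→E 4·22=88, Q→C 4·17=68, R→E 3·12=36, S→C 3·20=60, T→E 3·6=18. Service cost 270.
{C, D}: service cost 404
{A, E}: service cost 421
Among all 10 size-2 choices, {C, E} is lowest.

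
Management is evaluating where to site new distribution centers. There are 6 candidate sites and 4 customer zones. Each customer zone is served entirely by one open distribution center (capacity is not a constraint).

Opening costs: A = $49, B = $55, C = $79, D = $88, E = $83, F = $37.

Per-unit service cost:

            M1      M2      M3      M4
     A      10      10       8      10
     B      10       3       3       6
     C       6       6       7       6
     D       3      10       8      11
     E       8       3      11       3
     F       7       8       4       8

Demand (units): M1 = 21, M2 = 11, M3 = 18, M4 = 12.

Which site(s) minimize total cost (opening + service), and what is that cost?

Open B and D; minimum total cost 365.

For any fixed open set, each customer zone goes to its cheapest open site; total = fixed + service.
{B, D}: M1→D 3·21=63, M2→B 3·11=33, M3→B 3·18=54, M4→B 6·12=72. Service 222; fixed 143; total 365.
{B, F}: service 306 + fixed 92 = 398
{B, D, F}: service 222 + fixed 180 = 402
{A, B, C, D, E, F}: service 186 + fixed 391 = 577
No other subset beats 365.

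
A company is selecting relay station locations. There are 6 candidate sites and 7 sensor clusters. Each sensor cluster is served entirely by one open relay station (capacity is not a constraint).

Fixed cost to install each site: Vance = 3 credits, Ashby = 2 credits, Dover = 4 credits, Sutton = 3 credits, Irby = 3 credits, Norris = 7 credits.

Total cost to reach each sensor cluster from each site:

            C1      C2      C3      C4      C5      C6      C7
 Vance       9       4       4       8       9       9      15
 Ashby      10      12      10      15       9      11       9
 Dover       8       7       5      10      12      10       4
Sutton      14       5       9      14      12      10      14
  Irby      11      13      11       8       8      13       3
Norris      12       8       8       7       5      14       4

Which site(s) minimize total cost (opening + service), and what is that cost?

Open Vance and Irby; minimum total cost 51.

For any fixed open set, each sensor cluster goes to its cheapest open site; total = fixed + service.
{Vance, Irby}: C1→Vance 9, C2→Vance 4, C3→Vance 4, C4→Vance 8, C5→Irby 8, C6→Vance 9, C7→Irby 3. Service 45; fixed 6; total 51.
{Vance, Norris}: service 42 + fixed 10 = 52
{Vance, Ashby, Irby}: service 45 + fixed 8 = 53
{Vance, Ashby, Dover, Sutton, Irby, Norris}: C1→Dover 8, C2→Vance 4, C3→Vance 4, C4→Norris 7, C5→Norris 5, C6→Vance 9, C7→Irby 3. Service 40; fixed 22; total 62.
No other subset beats 51.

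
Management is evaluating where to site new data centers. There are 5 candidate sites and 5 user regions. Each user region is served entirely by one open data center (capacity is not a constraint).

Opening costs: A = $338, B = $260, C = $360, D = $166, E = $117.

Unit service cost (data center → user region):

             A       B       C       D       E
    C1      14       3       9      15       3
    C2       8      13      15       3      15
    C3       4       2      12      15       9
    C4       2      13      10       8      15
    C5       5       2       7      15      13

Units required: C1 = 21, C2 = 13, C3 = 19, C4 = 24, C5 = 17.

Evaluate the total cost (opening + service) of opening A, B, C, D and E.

Each user region is assigned to its cheapest site among the open ones.
{A, B, C, D, E}: C1→B 3·21=63, C2→D 3·13=39, C3→B 2·19=38, C4→A 2·24=48, C5→B 2·17=34. Service 222; fixed 1241; total 1463.

Total cost: 1463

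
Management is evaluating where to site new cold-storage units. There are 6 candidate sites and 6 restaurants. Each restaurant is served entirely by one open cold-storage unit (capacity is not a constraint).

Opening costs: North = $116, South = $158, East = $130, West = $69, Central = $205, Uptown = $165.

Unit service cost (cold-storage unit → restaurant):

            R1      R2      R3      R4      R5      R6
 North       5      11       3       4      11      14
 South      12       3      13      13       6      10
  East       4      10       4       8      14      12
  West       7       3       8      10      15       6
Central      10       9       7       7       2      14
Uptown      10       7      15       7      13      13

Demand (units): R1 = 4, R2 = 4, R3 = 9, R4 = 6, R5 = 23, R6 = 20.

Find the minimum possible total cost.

Minimum total cost: 585

For any fixed open set, each restaurant goes to its cheapest open site; total = fixed + service.
{West, Central}: R1→West 7·4=28, R2→West 3·4=12, R3→Central 7·9=63, R4→Central 7·6=42, R5→Central 2·23=46, R6→West 6·20=120. Service 311; fixed 274; total 585.
{North, West, Central}: R1→North 5·4=20, R2→West 3·4=12, R3→North 3·9=27, R4→North 4·6=24, R5→Central 2·23=46, R6→West 6·20=120. Service 249; fixed 390; total 639.
{North, West}: R1→North 5·4=20, R2→West 3·4=12, R3→North 3·9=27, R4→North 4·6=24, R5→North 11·23=253, R6→West 6·20=120. Service 456; fixed 185; total 641.
{North, South, East, West, Central, Uptown}: R1→East 4·4=16, R2→South 3·4=12, R3→North 3·9=27, R4→North 4·6=24, R5→Central 2·23=46, R6→West 6·20=120. Service 245; fixed 843; total 1088.
No other subset beats 585.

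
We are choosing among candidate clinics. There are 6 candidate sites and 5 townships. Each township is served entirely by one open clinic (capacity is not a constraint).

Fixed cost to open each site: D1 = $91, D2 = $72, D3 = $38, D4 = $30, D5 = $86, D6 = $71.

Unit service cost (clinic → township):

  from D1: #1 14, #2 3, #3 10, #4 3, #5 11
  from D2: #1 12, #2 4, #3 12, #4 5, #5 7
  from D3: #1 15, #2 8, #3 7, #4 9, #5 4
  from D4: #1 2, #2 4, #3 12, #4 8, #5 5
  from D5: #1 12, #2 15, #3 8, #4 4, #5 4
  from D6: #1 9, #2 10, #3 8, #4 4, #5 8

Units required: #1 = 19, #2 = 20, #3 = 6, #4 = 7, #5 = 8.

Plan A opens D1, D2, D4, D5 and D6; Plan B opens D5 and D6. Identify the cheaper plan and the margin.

Plan A is cheaper by 87.

Plan A: {D1, D2, D4, D5, D6}: #1→D4 2·19=38, #2→D1 3·20=60, #3→D5 8·6=48, #4→D1 3·7=21, #5→D5 4·8=32. Service 199; fixed 350; total 549.
Plan B: {D5, D6}: #1→D6 9·19=171, #2→D6 10·20=200, #3→D5 8·6=48, #4→D5 4·7=28, #5→D5 4·8=32. Service 479; fixed 157; total 636.
Difference: |549 − 636| = 87.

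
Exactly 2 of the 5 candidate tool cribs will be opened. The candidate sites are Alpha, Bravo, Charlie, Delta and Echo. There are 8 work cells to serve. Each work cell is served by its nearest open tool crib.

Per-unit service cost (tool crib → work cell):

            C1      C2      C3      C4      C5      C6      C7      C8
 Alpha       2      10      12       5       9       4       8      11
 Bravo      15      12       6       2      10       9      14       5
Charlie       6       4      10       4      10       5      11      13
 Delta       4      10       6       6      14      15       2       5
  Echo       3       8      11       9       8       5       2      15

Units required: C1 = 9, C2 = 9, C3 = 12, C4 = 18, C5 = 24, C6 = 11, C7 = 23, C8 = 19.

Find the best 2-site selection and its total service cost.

Choose Bravo and Echo; total service cost 595.

With exactly 2 open, each work cell uses its cheapest among the chosen.
{Bravo, Echo}: C1→Echo 3·9=27, C2→Echo 8·9=72, C3→Bravo 6·12=72, C4→Bravo 2·18=36, C5→Echo 8·24=192, C6→Echo 5·11=55, C7→Echo 2·23=46, C8→Bravo 5·19=95. Service cost 595.
{Charlie, Delta}: service cost 652
{Delta, Echo}: service cost 667
Among all 10 size-2 choices, {Bravo, Echo} is lowest.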